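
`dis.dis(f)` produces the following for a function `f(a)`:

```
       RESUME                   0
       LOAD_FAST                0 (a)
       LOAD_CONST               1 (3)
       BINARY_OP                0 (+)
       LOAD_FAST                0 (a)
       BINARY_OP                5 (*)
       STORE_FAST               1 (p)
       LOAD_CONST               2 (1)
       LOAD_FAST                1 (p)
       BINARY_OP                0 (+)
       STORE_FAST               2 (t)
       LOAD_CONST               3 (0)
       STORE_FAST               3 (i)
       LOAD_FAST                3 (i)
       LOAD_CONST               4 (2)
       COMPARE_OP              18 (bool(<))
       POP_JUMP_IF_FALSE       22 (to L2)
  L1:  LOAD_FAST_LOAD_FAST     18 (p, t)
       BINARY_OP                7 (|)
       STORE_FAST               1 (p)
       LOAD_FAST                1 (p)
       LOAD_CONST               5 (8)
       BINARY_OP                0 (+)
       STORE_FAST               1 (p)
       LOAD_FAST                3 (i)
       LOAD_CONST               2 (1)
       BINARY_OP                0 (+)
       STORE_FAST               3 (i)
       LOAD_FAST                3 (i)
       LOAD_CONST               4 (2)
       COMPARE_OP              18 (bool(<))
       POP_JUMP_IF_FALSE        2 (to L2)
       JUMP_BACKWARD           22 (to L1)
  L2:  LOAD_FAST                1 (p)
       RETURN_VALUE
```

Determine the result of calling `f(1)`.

LOAD_FAST a → push 1. Stack: [1]
LOAD_CONST → push 3. Stack: [1, 3]
BINARY_OP + → 1 + 3 = 4. Stack: [4]
LOAD_FAST a → push 1. Stack: [4, 1]
BINARY_OP * → 4 * 1 = 4. Stack: [4]
STORE_FAST p → p=4. Stack: []
LOAD_CONST → push 1. Stack: [1]
LOAD_FAST p → push 4. Stack: [1, 4]
BINARY_OP + → 1 + 4 = 5. Stack: [5]
STORE_FAST t → t=5. Stack: []
LOAD_CONST → push 0. Stack: [0]
STORE_FAST i → i=0. Stack: []
LOAD_FAST i → push 0. Stack: [0]
LOAD_CONST → push 2. Stack: [0, 2]
COMPARE_OP bool(<) → 0 vs 2 = True. Stack: [True]
POP_JUMP_IF_FALSE → pop True; no jump. Stack: []
LOAD_FAST_LOAD_FAST p,t → push 4,5. Stack: [4, 5]
BINARY_OP | → 4 | 5 = 5. Stack: [5]
STORE_FAST p → p=5. Stack: []
LOAD_FAST p → push 5. Stack: [5]
LOAD_CONST → push 8. Stack: [5, 8]
BINARY_OP + → 5 + 8 = 13. Stack: [13]
STORE_FAST p → p=13. Stack: []
LOAD_FAST i → push 0. Stack: [0]
LOAD_CONST → push 1. Stack: [0, 1]
BINARY_OP + → 0 + 1 = 1. Stack: [1]
STORE_FAST i → i=1. Stack: []
LOAD_FAST i → push 1. Stack: [1]
LOAD_CONST → push 2. Stack: [1, 2]
COMPARE_OP bool(<) → 1 vs 2 = True. Stack: [True]
POP_JUMP_IF_FALSE → pop True; no jump. Stack: []
LOAD_FAST_LOAD_FAST p,t → push 13,5. Stack: [13, 5]
BINARY_OP | → 13 | 5 = 13. Stack: [13]
STORE_FAST p → p=13. Stack: []
LOAD_FAST p → push 13. Stack: [13]
LOAD_CONST → push 8. Stack: [13, 8]
BINARY_OP + → 13 + 8 = 21. Stack: [21]
STORE_FAST p → p=21. Stack: []
LOAD_FAST i → push 1. Stack: [1]
LOAD_CONST → push 1. Stack: [1, 1]
BINARY_OP + → 1 + 1 = 2. Stack: [2]
STORE_FAST i → i=2. Stack: []
LOAD_FAST i → push 2. Stack: [2]
LOAD_CONST → push 2. Stack: [2, 2]
COMPARE_OP bool(<) → 2 vs 2 = False. Stack: [False]
POP_JUMP_IF_FALSE → pop False; jump. Stack: []
LOAD_FAST p → push 21. Stack: [21]
RETURN_VALUE → return 21.

21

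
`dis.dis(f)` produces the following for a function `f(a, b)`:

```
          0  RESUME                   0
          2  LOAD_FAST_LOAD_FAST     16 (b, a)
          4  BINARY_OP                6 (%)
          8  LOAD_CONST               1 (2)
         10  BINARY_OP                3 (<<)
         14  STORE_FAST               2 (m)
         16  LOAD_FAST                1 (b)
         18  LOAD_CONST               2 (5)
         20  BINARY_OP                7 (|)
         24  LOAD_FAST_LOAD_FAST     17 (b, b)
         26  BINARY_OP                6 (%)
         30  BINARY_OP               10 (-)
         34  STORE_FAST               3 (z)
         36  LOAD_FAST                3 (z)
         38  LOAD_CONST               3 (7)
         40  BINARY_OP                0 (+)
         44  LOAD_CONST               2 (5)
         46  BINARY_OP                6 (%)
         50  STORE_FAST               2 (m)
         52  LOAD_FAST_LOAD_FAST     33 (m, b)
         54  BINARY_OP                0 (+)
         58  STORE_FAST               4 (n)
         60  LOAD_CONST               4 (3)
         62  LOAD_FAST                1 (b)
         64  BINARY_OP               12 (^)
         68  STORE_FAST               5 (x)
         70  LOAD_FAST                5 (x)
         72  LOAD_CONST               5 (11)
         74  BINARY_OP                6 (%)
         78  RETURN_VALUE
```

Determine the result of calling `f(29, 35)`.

10

LOAD_FAST_LOAD_FAST b,a → push 35,29. Stack: [35, 29]
BINARY_OP % → 35 % 29 = 6. Stack: [6]
LOAD_CONST → push 2. Stack: [6, 2]
BINARY_OP << → 6 << 2 = 24. Stack: [24]
STORE_FAST m → m=24. Stack: []
LOAD_FAST b → push 35. Stack: [35]
LOAD_CONST → push 5. Stack: [35, 5]
BINARY_OP | → 35 | 5 = 39. Stack: [39]
LOAD_FAST_LOAD_FAST b,b → push 35,35. Stack: [39, 35, 35]
BINARY_OP % → 35 % 35 = 0. Stack: [39, 0]
BINARY_OP - → 39 - 0 = 39. Stack: [39]
STORE_FAST z → z=39. Stack: []
LOAD_FAST z → push 39. Stack: [39]
LOAD_CONST → push 7. Stack: [39, 7]
BINARY_OP + → 39 + 7 = 46. Stack: [46]
LOAD_CONST → push 5. Stack: [46, 5]
BINARY_OP % → 46 % 5 = 1. Stack: [1]
STORE_FAST m → m=1. Stack: []
LOAD_FAST_LOAD_FAST m,b → push 1,35. Stack: [1, 35]
BINARY_OP + → 1 + 35 = 36. Stack: [36]
STORE_FAST n → n=36. Stack: []
LOAD_CONST → push 3. Stack: [3]
LOAD_FAST b → push 35. Stack: [3, 35]
BINARY_OP ^ → 3 ^ 35 = 32. Stack: [32]
STORE_FAST x → x=32. Stack: []
LOAD_FAST x → push 32. Stack: [32]
LOAD_CONST → push 11. Stack: [32, 11]
BINARY_OP % → 32 % 11 = 10. Stack: [10]
RETURN_VALUE → return 10.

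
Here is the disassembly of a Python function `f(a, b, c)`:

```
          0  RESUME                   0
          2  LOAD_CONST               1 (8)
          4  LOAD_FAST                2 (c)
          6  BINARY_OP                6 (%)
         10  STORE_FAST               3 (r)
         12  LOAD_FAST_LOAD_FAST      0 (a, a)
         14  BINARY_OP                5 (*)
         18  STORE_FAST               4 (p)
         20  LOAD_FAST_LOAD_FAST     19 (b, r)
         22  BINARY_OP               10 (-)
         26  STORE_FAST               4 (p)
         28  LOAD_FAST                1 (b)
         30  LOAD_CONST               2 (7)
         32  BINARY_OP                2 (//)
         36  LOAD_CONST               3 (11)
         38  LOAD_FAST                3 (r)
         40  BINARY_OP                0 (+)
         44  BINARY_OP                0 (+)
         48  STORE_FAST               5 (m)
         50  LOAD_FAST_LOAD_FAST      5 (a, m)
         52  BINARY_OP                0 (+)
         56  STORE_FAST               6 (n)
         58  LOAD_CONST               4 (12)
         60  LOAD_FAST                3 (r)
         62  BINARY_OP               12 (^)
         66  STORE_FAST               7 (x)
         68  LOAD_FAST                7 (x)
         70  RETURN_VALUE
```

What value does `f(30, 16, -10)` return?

-14

LOAD_CONST → push 8. Stack: [8]
LOAD_FAST c → push -10. Stack: [8, -10]
BINARY_OP % → 8 % -10 = -2. Stack: [-2]
STORE_FAST r → r=-2. Stack: []
LOAD_FAST_LOAD_FAST a,a → push 30,30. Stack: [30, 30]
BINARY_OP * → 30 * 30 = 900. Stack: [900]
STORE_FAST p → p=900. Stack: []
LOAD_FAST_LOAD_FAST b,r → push 16,-2. Stack: [16, -2]
BINARY_OP - → 16 - -2 = 18. Stack: [18]
STORE_FAST p → p=18. Stack: []
LOAD_FAST b → push 16. Stack: [16]
LOAD_CONST → push 7. Stack: [16, 7]
BINARY_OP // → 16 // 7 = 2. Stack: [2]
LOAD_CONST → push 11. Stack: [2, 11]
LOAD_FAST r → push -2. Stack: [2, 11, -2]
BINARY_OP + → 11 + -2 = 9. Stack: [2, 9]
BINARY_OP + → 2 + 9 = 11. Stack: [11]
STORE_FAST m → m=11. Stack: []
LOAD_FAST_LOAD_FAST a,m → push 30,11. Stack: [30, 11]
BINARY_OP + → 30 + 11 = 41. Stack: [41]
STORE_FAST n → n=41. Stack: []
LOAD_CONST → push 12. Stack: [12]
LOAD_FAST r → push -2. Stack: [12, -2]
BINARY_OP ^ → 12 ^ -2 = -14. Stack: [-14]
STORE_FAST x → x=-14. Stack: []
LOAD_FAST x → push -14. Stack: [-14]
RETURN_VALUE → return -14.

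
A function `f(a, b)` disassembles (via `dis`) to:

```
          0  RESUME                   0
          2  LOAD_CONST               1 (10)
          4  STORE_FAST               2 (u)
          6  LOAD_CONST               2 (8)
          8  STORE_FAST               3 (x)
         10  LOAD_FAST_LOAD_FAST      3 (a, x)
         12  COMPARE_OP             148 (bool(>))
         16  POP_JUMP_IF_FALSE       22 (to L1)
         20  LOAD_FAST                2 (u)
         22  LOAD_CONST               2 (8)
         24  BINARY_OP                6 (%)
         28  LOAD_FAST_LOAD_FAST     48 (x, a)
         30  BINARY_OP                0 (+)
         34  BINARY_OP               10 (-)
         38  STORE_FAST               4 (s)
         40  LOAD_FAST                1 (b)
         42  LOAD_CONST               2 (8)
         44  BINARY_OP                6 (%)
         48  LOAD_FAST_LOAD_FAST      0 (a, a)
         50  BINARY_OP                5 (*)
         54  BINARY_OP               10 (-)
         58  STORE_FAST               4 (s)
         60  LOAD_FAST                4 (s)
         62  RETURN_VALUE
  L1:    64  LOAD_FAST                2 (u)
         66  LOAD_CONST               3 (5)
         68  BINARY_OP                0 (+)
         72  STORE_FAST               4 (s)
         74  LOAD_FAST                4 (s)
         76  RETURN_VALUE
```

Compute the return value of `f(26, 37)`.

-671

LOAD_CONST → push 10. Stack: [10]
STORE_FAST u → u=10. Stack: []
LOAD_CONST → push 8. Stack: [8]
STORE_FAST x → x=8. Stack: []
LOAD_FAST_LOAD_FAST a,x → push 26,8. Stack: [26, 8]
COMPARE_OP bool(>) → 26 vs 8 = True. Stack: [True]
POP_JUMP_IF_FALSE → pop True; no jump. Stack: []
LOAD_FAST u → push 10. Stack: [10]
LOAD_CONST → push 8. Stack: [10, 8]
BINARY_OP % → 10 % 8 = 2. Stack: [2]
LOAD_FAST_LOAD_FAST x,a → push 8,26. Stack: [2, 8, 26]
BINARY_OP + → 8 + 26 = 34. Stack: [2, 34]
BINARY_OP - → 2 - 34 = -32. Stack: [-32]
STORE_FAST s → s=-32. Stack: []
LOAD_FAST b → push 37. Stack: [37]
LOAD_CONST → push 8. Stack: [37, 8]
BINARY_OP % → 37 % 8 = 5. Stack: [5]
LOAD_FAST_LOAD_FAST a,a → push 26,26. Stack: [5, 26, 26]
BINARY_OP * → 26 * 26 = 676. Stack: [5, 676]
BINARY_OP - → 5 - 676 = -671. Stack: [-671]
STORE_FAST s → s=-671. Stack: []
LOAD_FAST s → push -671. Stack: [-671]
RETURN_VALUE → return -671.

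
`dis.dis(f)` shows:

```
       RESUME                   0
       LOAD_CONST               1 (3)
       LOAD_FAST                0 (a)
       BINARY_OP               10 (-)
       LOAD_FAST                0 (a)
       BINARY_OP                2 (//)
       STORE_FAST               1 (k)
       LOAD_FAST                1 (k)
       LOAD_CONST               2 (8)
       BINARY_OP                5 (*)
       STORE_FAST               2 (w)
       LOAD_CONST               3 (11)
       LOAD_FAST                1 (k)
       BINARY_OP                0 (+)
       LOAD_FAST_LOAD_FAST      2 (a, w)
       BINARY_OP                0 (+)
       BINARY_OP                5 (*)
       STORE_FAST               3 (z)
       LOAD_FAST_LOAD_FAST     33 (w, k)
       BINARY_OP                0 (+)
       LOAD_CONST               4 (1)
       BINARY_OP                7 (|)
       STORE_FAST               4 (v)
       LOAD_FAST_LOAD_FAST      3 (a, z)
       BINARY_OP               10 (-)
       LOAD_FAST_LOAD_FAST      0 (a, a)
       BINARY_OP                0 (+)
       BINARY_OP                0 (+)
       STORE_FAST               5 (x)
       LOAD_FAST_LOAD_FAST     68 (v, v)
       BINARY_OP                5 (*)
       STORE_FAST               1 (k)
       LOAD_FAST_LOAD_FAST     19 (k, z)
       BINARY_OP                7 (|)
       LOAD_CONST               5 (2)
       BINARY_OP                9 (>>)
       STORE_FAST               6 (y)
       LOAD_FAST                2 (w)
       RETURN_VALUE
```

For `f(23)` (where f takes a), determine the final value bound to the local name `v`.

-9

LOAD_CONST → push 3. Stack: [3]
LOAD_FAST a → push 23. Stack: [3, 23]
BINARY_OP - → 3 - 23 = -20. Stack: [-20]
LOAD_FAST a → push 23. Stack: [-20, 23]
BINARY_OP // → -20 // 23 = -1. Stack: [-1]
STORE_FAST k → k=-1. Stack: []
LOAD_FAST k → push -1. Stack: [-1]
LOAD_CONST → push 8. Stack: [-1, 8]
BINARY_OP * → -1 * 8 = -8. Stack: [-8]
STORE_FAST w → w=-8. Stack: []
LOAD_CONST → push 11. Stack: [11]
LOAD_FAST k → push -1. Stack: [11, -1]
BINARY_OP + → 11 + -1 = 10. Stack: [10]
LOAD_FAST_LOAD_FAST a,w → push 23,-8. Stack: [10, 23, -8]
BINARY_OP + → 23 + -8 = 15. Stack: [10, 15]
BINARY_OP * → 10 * 15 = 150. Stack: [150]
STORE_FAST z → z=150. Stack: []
LOAD_FAST_LOAD_FAST w,k → push -8,-1. Stack: [-8, -1]
BINARY_OP + → -8 + -1 = -9. Stack: [-9]
LOAD_CONST → push 1. Stack: [-9, 1]
BINARY_OP | → -9 | 1 = -9. Stack: [-9]
STORE_FAST v → v=-9. Stack: []
LOAD_FAST_LOAD_FAST a,z → push 23,150. Stack: [23, 150]
BINARY_OP - → 23 - 150 = -127. Stack: [-127]
LOAD_FAST_LOAD_FAST a,a → push 23,23. Stack: [-127, 23, 23]
BINARY_OP + → 23 + 23 = 46. Stack: [-127, 46]
BINARY_OP + → -127 + 46 = -81. Stack: [-81]
STORE_FAST x → x=-81. Stack: []
LOAD_FAST_LOAD_FAST v,v → push -9,-9. Stack: [-9, -9]
BINARY_OP * → -9 * -9 = 81. Stack: [81]
STORE_FAST k → k=81. Stack: []
LOAD_FAST_LOAD_FAST k,z → push 81,150. Stack: [81, 150]
BINARY_OP | → 81 | 150 = 215. Stack: [215]
LOAD_CONST → push 2. Stack: [215, 2]
BINARY_OP >> → 215 >> 2 = 53. Stack: [53]
STORE_FAST y → y=53. Stack: []
LOAD_FAST w → push -8. Stack: [-8]
RETURN_VALUE → return -8.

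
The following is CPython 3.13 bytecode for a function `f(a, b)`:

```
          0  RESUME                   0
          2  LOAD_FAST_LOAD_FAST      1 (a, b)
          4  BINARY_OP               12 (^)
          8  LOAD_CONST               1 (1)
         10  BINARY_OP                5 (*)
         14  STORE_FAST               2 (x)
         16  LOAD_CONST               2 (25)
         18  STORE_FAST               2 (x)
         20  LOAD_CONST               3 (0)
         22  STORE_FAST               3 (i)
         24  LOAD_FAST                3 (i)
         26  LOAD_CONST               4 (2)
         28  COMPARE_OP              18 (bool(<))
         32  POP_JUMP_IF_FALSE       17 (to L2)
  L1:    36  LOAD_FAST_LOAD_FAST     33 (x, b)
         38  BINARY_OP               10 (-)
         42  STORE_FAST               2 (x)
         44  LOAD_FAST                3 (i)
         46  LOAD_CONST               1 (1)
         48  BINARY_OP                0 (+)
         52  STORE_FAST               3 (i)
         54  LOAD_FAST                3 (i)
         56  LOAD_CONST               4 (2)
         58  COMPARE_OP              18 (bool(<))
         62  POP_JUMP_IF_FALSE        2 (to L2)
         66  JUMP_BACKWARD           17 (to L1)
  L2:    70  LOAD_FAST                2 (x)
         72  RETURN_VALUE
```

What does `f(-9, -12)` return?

49

LOAD_FAST_LOAD_FAST a,b → push -9,-12. Stack: [-9, -12]
BINARY_OP ^ → -9 ^ -12 = 3. Stack: [3]
LOAD_CONST → push 1. Stack: [3, 1]
BINARY_OP * → 3 * 1 = 3. Stack: [3]
STORE_FAST x → x=3. Stack: []
LOAD_CONST → push 25. Stack: [25]
STORE_FAST x → x=25. Stack: []
LOAD_CONST → push 0. Stack: [0]
STORE_FAST i → i=0. Stack: []
LOAD_FAST i → push 0. Stack: [0]
LOAD_CONST → push 2. Stack: [0, 2]
COMPARE_OP bool(<) → 0 vs 2 = True. Stack: [True]
POP_JUMP_IF_FALSE → pop True; no jump. Stack: []
LOAD_FAST_LOAD_FAST x,b → push 25,-12. Stack: [25, -12]
BINARY_OP - → 25 - -12 = 37. Stack: [37]
STORE_FAST x → x=37. Stack: []
LOAD_FAST i → push 0. Stack: [0]
LOAD_CONST → push 1. Stack: [0, 1]
BINARY_OP + → 0 + 1 = 1. Stack: [1]
STORE_FAST i → i=1. Stack: []
LOAD_FAST i → push 1. Stack: [1]
LOAD_CONST → push 2. Stack: [1, 2]
COMPARE_OP bool(<) → 1 vs 2 = True. Stack: [True]
POP_JUMP_IF_FALSE → pop True; no jump. Stack: []
LOAD_FAST_LOAD_FAST x,b → push 37,-12. Stack: [37, -12]
BINARY_OP - → 37 - -12 = 49. Stack: [49]
STORE_FAST x → x=49. Stack: []
LOAD_FAST i → push 1. Stack: [1]
LOAD_CONST → push 1. Stack: [1, 1]
BINARY_OP + → 1 + 1 = 2. Stack: [2]
STORE_FAST i → i=2. Stack: []
LOAD_FAST i → push 2. Stack: [2]
LOAD_CONST → push 2. Stack: [2, 2]
COMPARE_OP bool(<) → 2 vs 2 = False. Stack: [False]
POP_JUMP_IF_FALSE → pop False; jump. Stack: []
LOAD_FAST x → push 49. Stack: [49]
RETURN_VALUE → return 49.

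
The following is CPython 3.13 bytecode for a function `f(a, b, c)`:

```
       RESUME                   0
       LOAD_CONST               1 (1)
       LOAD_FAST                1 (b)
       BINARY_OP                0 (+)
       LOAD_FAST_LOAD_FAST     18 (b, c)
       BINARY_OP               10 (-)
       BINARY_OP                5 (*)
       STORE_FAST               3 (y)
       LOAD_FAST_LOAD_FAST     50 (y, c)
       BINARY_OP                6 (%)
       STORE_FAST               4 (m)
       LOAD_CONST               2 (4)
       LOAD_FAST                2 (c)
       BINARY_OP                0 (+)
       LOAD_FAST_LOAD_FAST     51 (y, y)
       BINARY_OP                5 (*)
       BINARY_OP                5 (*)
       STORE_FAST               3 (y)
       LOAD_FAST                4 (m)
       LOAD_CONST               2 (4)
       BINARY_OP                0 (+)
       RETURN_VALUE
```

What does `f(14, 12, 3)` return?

4

LOAD_CONST → push 1. Stack: [1]
LOAD_FAST b → push 12. Stack: [1, 12]
BINARY_OP + → 1 + 12 = 13. Stack: [13]
LOAD_FAST_LOAD_FAST b,c → push 12,3. Stack: [13, 12, 3]
BINARY_OP - → 12 - 3 = 9. Stack: [13, 9]
BINARY_OP * → 13 * 9 = 117. Stack: [117]
STORE_FAST y → y=117. Stack: []
LOAD_FAST_LOAD_FAST y,c → push 117,3. Stack: [117, 3]
BINARY_OP % → 117 % 3 = 0. Stack: [0]
STORE_FAST m → m=0. Stack: []
LOAD_CONST → push 4. Stack: [4]
LOAD_FAST c → push 3. Stack: [4, 3]
BINARY_OP + → 4 + 3 = 7. Stack: [7]
LOAD_FAST_LOAD_FAST y,y → push 117,117. Stack: [7, 117, 117]
BINARY_OP * → 117 * 117 = 13689. Stack: [7, 13689]
BINARY_OP * → 7 * 13689 = 95823. Stack: [95823]
STORE_FAST y → y=95823. Stack: []
LOAD_FAST m → push 0. Stack: [0]
LOAD_CONST → push 4. Stack: [0, 4]
BINARY_OP + → 0 + 4 = 4. Stack: [4]
RETURN_VALUE → return 4.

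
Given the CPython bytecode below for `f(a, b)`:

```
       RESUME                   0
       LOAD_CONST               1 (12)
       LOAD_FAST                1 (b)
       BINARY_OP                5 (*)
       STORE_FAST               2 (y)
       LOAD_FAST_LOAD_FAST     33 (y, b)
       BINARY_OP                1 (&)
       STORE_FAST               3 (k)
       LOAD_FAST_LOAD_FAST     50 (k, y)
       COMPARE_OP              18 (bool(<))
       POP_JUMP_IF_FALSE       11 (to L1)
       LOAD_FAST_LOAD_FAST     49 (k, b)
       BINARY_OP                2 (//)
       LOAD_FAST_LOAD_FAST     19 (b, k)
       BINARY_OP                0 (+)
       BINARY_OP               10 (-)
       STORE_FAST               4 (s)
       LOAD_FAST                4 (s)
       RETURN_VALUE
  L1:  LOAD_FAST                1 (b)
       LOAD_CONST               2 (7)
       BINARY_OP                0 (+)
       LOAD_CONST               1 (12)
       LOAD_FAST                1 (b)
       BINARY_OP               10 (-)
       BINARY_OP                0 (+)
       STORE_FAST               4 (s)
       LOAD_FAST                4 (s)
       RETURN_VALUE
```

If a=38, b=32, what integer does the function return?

-32

LOAD_CONST → push 12. Stack: [12]
LOAD_FAST b → push 32. Stack: [12, 32]
BINARY_OP * → 12 * 32 = 384. Stack: [384]
STORE_FAST y → y=384. Stack: []
LOAD_FAST_LOAD_FAST y,b → push 384,32. Stack: [384, 32]
BINARY_OP & → 384 & 32 = 0. Stack: [0]
STORE_FAST k → k=0. Stack: []
LOAD_FAST_LOAD_FAST k,y → push 0,384. Stack: [0, 384]
COMPARE_OP bool(<) → 0 vs 384 = True. Stack: [True]
POP_JUMP_IF_FALSE → pop True; no jump. Stack: []
LOAD_FAST_LOAD_FAST k,b → push 0,32. Stack: [0, 32]
BINARY_OP // → 0 // 32 = 0. Stack: [0]
LOAD_FAST_LOAD_FAST b,k → push 32,0. Stack: [0, 32, 0]
BINARY_OP + → 32 + 0 = 32. Stack: [0, 32]
BINARY_OP - → 0 - 32 = -32. Stack: [-32]
STORE_FAST s → s=-32. Stack: []
LOAD_FAST s → push -32. Stack: [-32]
RETURN_VALUE → return -32.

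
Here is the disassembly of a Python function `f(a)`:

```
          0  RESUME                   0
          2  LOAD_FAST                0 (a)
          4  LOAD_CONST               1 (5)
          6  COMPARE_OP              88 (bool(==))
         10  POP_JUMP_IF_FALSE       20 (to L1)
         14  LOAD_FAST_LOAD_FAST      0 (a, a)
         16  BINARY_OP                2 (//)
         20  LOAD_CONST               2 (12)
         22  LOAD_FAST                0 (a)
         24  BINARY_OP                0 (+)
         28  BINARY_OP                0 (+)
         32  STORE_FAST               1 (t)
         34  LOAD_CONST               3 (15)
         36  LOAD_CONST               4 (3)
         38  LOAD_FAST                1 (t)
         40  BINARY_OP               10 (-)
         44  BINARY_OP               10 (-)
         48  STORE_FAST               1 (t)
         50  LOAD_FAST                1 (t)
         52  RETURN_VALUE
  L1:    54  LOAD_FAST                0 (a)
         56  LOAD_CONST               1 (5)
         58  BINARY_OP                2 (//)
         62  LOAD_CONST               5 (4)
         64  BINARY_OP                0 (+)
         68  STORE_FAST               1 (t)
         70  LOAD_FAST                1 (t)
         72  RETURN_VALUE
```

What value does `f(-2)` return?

3

LOAD_FAST a → push -2. Stack: [-2]
LOAD_CONST → push 5. Stack: [-2, 5]
COMPARE_OP bool(==) → -2 vs 5 = False. Stack: [False]
POP_JUMP_IF_FALSE → pop False; jump. Stack: []
LOAD_FAST a → push -2. Stack: [-2]
LOAD_CONST → push 5. Stack: [-2, 5]
BINARY_OP // → -2 // 5 = -1. Stack: [-1]
LOAD_CONST → push 4. Stack: [-1, 4]
BINARY_OP + → -1 + 4 = 3. Stack: [3]
STORE_FAST t → t=3. Stack: []
LOAD_FAST t → push 3. Stack: [3]
RETURN_VALUE → return 3.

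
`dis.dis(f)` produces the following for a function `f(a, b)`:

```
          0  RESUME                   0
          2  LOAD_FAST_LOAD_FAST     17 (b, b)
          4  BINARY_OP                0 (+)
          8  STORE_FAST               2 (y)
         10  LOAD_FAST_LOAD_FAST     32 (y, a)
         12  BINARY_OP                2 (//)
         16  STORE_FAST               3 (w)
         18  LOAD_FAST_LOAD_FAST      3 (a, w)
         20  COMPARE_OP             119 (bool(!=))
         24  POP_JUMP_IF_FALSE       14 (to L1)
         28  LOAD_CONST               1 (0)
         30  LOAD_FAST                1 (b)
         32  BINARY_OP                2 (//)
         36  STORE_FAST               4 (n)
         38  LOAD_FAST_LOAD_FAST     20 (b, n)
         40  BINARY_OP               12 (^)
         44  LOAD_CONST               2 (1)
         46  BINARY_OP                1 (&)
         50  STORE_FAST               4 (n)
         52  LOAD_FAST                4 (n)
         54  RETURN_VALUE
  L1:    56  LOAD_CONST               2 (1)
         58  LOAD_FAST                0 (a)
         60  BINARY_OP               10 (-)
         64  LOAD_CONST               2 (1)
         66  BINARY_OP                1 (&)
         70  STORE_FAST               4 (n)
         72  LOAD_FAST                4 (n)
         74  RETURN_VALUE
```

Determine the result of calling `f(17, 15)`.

LOAD_FAST_LOAD_FAST b,b → push 15,15. Stack: [15, 15]
BINARY_OP + → 15 + 15 = 30. Stack: [30]
STORE_FAST y → y=30. Stack: []
LOAD_FAST_LOAD_FAST y,a → push 30,17. Stack: [30, 17]
BINARY_OP // → 30 // 17 = 1. Stack: [1]
STORE_FAST w → w=1. Stack: []
LOAD_FAST_LOAD_FAST a,w → push 17,1. Stack: [17, 1]
COMPARE_OP bool(!=) → 17 vs 1 = True. Stack: [True]
POP_JUMP_IF_FALSE → pop True; no jump. Stack: []
LOAD_CONST → push 0. Stack: [0]
LOAD_FAST b → push 15. Stack: [0, 15]
BINARY_OP // → 0 // 15 = 0. Stack: [0]
STORE_FAST n → n=0. Stack: []
LOAD_FAST_LOAD_FAST b,n → push 15,0. Stack: [15, 0]
BINARY_OP ^ → 15 ^ 0 = 15. Stack: [15]
LOAD_CONST → push 1. Stack: [15, 1]
BINARY_OP & → 15 & 1 = 1. Stack: [1]
STORE_FAST n → n=1. Stack: []
LOAD_FAST n → push 1. Stack: [1]
RETURN_VALUE → return 1.

1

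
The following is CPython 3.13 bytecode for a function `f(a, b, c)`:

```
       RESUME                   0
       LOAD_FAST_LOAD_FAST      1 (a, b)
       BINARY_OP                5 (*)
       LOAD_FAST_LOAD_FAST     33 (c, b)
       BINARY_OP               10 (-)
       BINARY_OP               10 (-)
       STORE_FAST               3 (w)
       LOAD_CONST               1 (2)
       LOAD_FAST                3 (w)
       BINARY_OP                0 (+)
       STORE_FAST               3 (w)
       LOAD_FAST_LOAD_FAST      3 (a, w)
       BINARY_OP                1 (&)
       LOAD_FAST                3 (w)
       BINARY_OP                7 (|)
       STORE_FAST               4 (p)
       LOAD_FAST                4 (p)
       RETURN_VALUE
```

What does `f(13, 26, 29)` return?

LOAD_FAST_LOAD_FAST a,b → push 13,26. Stack: [13, 26]
BINARY_OP * → 13 * 26 = 338. Stack: [338]
LOAD_FAST_LOAD_FAST c,b → push 29,26. Stack: [338, 29, 26]
BINARY_OP - → 29 - 26 = 3. Stack: [338, 3]
BINARY_OP - → 338 - 3 = 335. Stack: [335]
STORE_FAST w → w=335. Stack: []
LOAD_CONST → push 2. Stack: [2]
LOAD_FAST w → push 335. Stack: [2, 335]
BINARY_OP + → 2 + 335 = 337. Stack: [337]
STORE_FAST w → w=337. Stack: []
LOAD_FAST_LOAD_FAST a,w → push 13,337. Stack: [13, 337]
BINARY_OP & → 13 & 337 = 1. Stack: [1]
LOAD_FAST w → push 337. Stack: [1, 337]
BINARY_OP | → 1 | 337 = 337. Stack: [337]
STORE_FAST p → p=337. Stack: []
LOAD_FAST p → push 337. Stack: [337]
RETURN_VALUE → return 337.

337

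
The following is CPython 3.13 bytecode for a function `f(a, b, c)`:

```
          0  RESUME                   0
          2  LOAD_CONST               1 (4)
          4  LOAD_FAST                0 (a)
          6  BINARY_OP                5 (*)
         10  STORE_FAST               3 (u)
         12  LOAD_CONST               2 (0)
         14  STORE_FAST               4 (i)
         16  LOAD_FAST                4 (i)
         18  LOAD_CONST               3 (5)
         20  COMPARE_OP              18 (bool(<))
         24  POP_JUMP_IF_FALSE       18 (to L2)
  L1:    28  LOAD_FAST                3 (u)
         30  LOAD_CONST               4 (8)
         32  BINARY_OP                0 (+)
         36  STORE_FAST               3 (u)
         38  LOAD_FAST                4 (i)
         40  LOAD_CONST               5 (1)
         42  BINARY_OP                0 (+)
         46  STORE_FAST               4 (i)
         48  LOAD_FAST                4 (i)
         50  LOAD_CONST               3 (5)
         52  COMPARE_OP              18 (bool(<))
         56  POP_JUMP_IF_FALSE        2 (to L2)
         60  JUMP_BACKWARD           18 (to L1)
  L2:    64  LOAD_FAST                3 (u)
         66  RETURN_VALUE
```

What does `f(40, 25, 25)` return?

200

LOAD_CONST → push 4
LOAD_FAST a → push 40
BINARY_OP * → 4 * 40 = 160
STORE_FAST u → u=160
LOAD_CONST → push 0
STORE_FAST i → i=0
LOAD_FAST i → push 0
LOAD_CONST → push 5
COMPARE_OP bool(<) → 0 vs 5 = True
POP_JUMP_IF_FALSE → pop True; no jump
LOAD_FAST u → push 160
LOAD_CONST → push 8
BINARY_OP + → 160 + 8 = 168
STORE_FAST u → u=168
LOAD_FAST i → push 0
LOAD_CONST → push 1
BINARY_OP + → 0 + 1 = 1
STORE_FAST i → i=1
LOAD_FAST i → push 1
LOAD_CONST → push 5
COMPARE_OP bool(<) → 1 vs 5 = True
POP_JUMP_IF_FALSE → pop True; no jump
LOAD_FAST u → push 168
LOAD_CONST → push 8
BINARY_OP + → 168 + 8 = 176
STORE_FAST u → u=176
LOAD_FAST i → push 1
LOAD_CONST → push 1
BINARY_OP + → 1 + 1 = 2
STORE_FAST i → i=2
LOAD_FAST i → push 2
LOAD_CONST → push 5
COMPARE_OP bool(<) → 2 vs 5 = True
POP_JUMP_IF_FALSE → pop True; no jump
LOAD_FAST u → push 176
LOAD_CONST → push 8
BINARY_OP + → 176 + 8 = 184
STORE_FAST u → u=184
LOAD_FAST i → push 2
LOAD_CONST → push 1
BINARY_OP + → 2 + 1 = 3
STORE_FAST i → i=3
LOAD_FAST i → push 3
LOAD_CONST → push 5
COMPARE_OP bool(<) → 3 vs 5 = True
POP_JUMP_IF_FALSE → pop True; no jump
LOAD_FAST u → push 184
LOAD_CONST → push 8
BINARY_OP + → 184 + 8 = 192
STORE_FAST u → u=192
LOAD_FAST i → push 3
LOAD_CONST → push 1
BINARY_OP + → 3 + 1 = 4
STORE_FAST i → i=4
LOAD_FAST i → push 4
LOAD_CONST → push 5
COMPARE_OP bool(<) → 4 vs 5 = True
POP_JUMP_IF_FALSE → pop True; no jump
LOAD_FAST u → push 192
LOAD_CONST → push 8
BINARY_OP + → 192 + 8 = 200
STORE_FAST u → u=200
LOAD_FAST i → push 4
LOAD_CONST → push 1
BINARY_OP + → 4 + 1 = 5
STORE_FAST i → i=5
LOAD_FAST i → push 5
LOAD_CONST → push 5
COMPARE_OP bool(<) → 5 vs 5 = False
POP_JUMP_IF_FALSE → pop False; jump
LOAD_FAST u → push 200
RETURN_VALUE → return 200.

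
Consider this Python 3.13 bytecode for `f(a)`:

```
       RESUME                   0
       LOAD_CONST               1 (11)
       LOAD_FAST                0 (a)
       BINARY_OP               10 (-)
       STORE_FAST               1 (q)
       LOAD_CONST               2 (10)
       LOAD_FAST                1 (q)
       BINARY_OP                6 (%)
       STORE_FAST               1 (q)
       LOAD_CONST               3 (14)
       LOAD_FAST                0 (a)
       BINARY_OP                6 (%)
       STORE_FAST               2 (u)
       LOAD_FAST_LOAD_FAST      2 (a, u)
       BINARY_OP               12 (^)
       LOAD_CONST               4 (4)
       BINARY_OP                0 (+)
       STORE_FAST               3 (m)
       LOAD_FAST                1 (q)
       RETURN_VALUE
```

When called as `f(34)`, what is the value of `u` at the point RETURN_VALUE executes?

14

LOAD_CONST → push 11. Stack: [11]
LOAD_FAST a → push 34. Stack: [11, 34]
BINARY_OP - → 11 - 34 = -23. Stack: [-23]
STORE_FAST q → q=-23. Stack: []
LOAD_CONST → push 10. Stack: [10]
LOAD_FAST q → push -23. Stack: [10, -23]
BINARY_OP % → 10 % -23 = -13. Stack: [-13]
STORE_FAST q → q=-13. Stack: []
LOAD_CONST → push 14. Stack: [14]
LOAD_FAST a → push 34. Stack: [14, 34]
BINARY_OP % → 14 % 34 = 14. Stack: [14]
STORE_FAST u → u=14. Stack: []
LOAD_FAST_LOAD_FAST a,u → push 34,14. Stack: [34, 14]
BINARY_OP ^ → 34 ^ 14 = 44. Stack: [44]
LOAD_CONST → push 4. Stack: [44, 4]
BINARY_OP + → 44 + 4 = 48. Stack: [48]
STORE_FAST m → m=48. Stack: []
LOAD_FAST q → push -13. Stack: [-13]
RETURN_VALUE → return -13.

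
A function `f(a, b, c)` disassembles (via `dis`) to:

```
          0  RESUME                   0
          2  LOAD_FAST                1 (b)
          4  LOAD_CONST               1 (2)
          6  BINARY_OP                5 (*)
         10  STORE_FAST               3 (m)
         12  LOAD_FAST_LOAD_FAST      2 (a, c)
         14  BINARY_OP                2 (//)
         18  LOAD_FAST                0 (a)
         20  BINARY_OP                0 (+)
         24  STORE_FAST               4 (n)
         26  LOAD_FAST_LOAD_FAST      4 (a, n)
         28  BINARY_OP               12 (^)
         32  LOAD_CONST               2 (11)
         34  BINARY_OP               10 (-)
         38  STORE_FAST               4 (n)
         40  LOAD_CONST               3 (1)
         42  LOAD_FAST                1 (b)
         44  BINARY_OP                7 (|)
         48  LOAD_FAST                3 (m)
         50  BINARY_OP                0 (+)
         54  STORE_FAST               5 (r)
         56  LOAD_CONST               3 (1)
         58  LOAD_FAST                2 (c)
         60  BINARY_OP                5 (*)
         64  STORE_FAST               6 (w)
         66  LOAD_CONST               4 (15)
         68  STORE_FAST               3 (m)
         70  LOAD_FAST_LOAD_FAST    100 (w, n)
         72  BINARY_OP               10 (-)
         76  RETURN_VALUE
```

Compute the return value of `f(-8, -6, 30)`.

26

LOAD_FAST b → push -6. Stack: [-6]
LOAD_CONST → push 2. Stack: [-6, 2]
BINARY_OP * → -6 * 2 = -12. Stack: [-12]
STORE_FAST m → m=-12. Stack: []
LOAD_FAST_LOAD_FAST a,c → push -8,30. Stack: [-8, 30]
BINARY_OP // → -8 // 30 = -1. Stack: [-1]
LOAD_FAST a → push -8. Stack: [-1, -8]
BINARY_OP + → -1 + -8 = -9. Stack: [-9]
STORE_FAST n → n=-9. Stack: []
LOAD_FAST_LOAD_FAST a,n → push -8,-9. Stack: [-8, -9]
BINARY_OP ^ → -8 ^ -9 = 15. Stack: [15]
LOAD_CONST → push 11. Stack: [15, 11]
BINARY_OP - → 15 - 11 = 4. Stack: [4]
STORE_FAST n → n=4. Stack: []
LOAD_CONST → push 1. Stack: [1]
LOAD_FAST b → push -6. Stack: [1, -6]
BINARY_OP | → 1 | -6 = -5. Stack: [-5]
LOAD_FAST m → push -12. Stack: [-5, -12]
BINARY_OP + → -5 + -12 = -17. Stack: [-17]
STORE_FAST r → r=-17. Stack: []
LOAD_CONST → push 1. Stack: [1]
LOAD_FAST c → push 30. Stack: [1, 30]
BINARY_OP * → 1 * 30 = 30. Stack: [30]
STORE_FAST w → w=30. Stack: []
LOAD_CONST → push 15. Stack: [15]
STORE_FAST m → m=15. Stack: []
LOAD_FAST_LOAD_FAST w,n → push 30,4. Stack: [30, 4]
BINARY_OP - → 30 - 4 = 26. Stack: [26]
RETURN_VALUE → return 26.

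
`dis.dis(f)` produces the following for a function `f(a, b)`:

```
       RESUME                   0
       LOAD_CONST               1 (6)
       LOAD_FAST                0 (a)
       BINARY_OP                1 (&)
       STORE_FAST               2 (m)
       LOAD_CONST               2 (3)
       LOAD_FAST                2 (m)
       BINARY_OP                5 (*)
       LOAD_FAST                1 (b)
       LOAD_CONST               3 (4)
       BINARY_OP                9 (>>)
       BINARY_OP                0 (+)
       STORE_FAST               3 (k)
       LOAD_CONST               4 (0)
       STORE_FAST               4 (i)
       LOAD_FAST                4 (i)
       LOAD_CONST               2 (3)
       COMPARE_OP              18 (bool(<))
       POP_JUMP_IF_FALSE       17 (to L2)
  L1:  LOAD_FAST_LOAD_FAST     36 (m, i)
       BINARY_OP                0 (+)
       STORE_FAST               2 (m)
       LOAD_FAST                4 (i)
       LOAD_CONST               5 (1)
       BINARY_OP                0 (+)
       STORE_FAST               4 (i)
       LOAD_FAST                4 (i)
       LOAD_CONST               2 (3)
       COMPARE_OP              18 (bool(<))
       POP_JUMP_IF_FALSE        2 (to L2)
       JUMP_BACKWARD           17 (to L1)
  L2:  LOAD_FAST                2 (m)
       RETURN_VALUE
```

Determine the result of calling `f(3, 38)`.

LOAD_CONST → push 6. Stack: [6]
LOAD_FAST a → push 3. Stack: [6, 3]
BINARY_OP & → 6 & 3 = 2. Stack: [2]
STORE_FAST m → m=2. Stack: []
LOAD_CONST → push 3. Stack: [3]
LOAD_FAST m → push 2. Stack: [3, 2]
BINARY_OP * → 3 * 2 = 6. Stack: [6]
LOAD_FAST b → push 38. Stack: [6, 38]
LOAD_CONST → push 4. Stack: [6, 38, 4]
BINARY_OP >> → 38 >> 4 = 2. Stack: [6, 2]
BINARY_OP + → 6 + 2 = 8. Stack: [8]
STORE_FAST k → k=8. Stack: []
LOAD_CONST → push 0. Stack: [0]
STORE_FAST i → i=0. Stack: []
LOAD_FAST i → push 0. Stack: [0]
LOAD_CONST → push 3. Stack: [0, 3]
COMPARE_OP bool(<) → 0 vs 3 = True. Stack: [True]
POP_JUMP_IF_FALSE → pop True; no jump. Stack: []
LOAD_FAST_LOAD_FAST m,i → push 2,0. Stack: [2, 0]
BINARY_OP + → 2 + 0 = 2. Stack: [2]
STORE_FAST m → m=2. Stack: []
LOAD_FAST i → push 0. Stack: [0]
LOAD_CONST → push 1. Stack: [0, 1]
BINARY_OP + → 0 + 1 = 1. Stack: [1]
STORE_FAST i → i=1. Stack: []
LOAD_FAST i → push 1. Stack: [1]
LOAD_CONST → push 3. Stack: [1, 3]
COMPARE_OP bool(<) → 1 vs 3 = True. Stack: [True]
POP_JUMP_IF_FALSE → pop True; no jump. Stack: []
LOAD_FAST_LOAD_FAST m,i → push 2,1. Stack: [2, 1]
BINARY_OP + → 2 + 1 = 3. Stack: [3]
STORE_FAST m → m=3. Stack: []
LOAD_FAST i → push 1. Stack: [1]
LOAD_CONST → push 1. Stack: [1, 1]
BINARY_OP + → 1 + 1 = 2. Stack: [2]
STORE_FAST i → i=2. Stack: []
LOAD_FAST i → push 2. Stack: [2]
LOAD_CONST → push 3. Stack: [2, 3]
COMPARE_OP bool(<) → 2 vs 3 = True. Stack: [True]
POP_JUMP_IF_FALSE → pop True; no jump. Stack: []
LOAD_FAST_LOAD_FAST m,i → push 3,2. Stack: [3, 2]
BINARY_OP + → 3 + 2 = 5. Stack: [5]
STORE_FAST m → m=5. Stack: []
LOAD_FAST i → push 2. Stack: [2]
LOAD_CONST → push 1. Stack: [2, 1]
BINARY_OP + → 2 + 1 = 3. Stack: [3]
STORE_FAST i → i=3. Stack: []
LOAD_FAST i → push 3. Stack: [3]
LOAD_CONST → push 3. Stack: [3, 3]
COMPARE_OP bool(<) → 3 vs 3 = False. Stack: [False]
POP_JUMP_IF_FALSE → pop False; jump. Stack: []
LOAD_FAST m → push 5. Stack: [5]
RETURN_VALUE → return 5.

5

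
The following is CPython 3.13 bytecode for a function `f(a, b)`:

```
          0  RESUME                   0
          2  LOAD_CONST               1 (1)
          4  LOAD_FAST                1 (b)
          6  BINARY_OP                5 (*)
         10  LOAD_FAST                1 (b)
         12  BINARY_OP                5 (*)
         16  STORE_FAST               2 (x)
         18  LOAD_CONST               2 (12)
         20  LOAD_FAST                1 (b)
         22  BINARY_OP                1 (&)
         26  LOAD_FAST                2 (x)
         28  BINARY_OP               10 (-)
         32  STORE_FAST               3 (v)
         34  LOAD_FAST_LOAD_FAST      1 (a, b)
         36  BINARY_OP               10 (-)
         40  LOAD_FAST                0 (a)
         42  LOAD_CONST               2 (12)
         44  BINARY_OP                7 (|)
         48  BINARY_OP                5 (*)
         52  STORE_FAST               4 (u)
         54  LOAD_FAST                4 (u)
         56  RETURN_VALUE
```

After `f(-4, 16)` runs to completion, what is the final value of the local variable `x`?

LOAD_CONST → push 1. Stack: [1]
LOAD_FAST b → push 16. Stack: [1, 16]
BINARY_OP * → 1 * 16 = 16. Stack: [16]
LOAD_FAST b → push 16. Stack: [16, 16]
BINARY_OP * → 16 * 16 = 256. Stack: [256]
STORE_FAST x → x=256. Stack: []
LOAD_CONST → push 12. Stack: [12]
LOAD_FAST b → push 16. Stack: [12, 16]
BINARY_OP & → 12 & 16 = 0. Stack: [0]
LOAD_FAST x → push 256. Stack: [0, 256]
BINARY_OP - → 0 - 256 = -256. Stack: [-256]
STORE_FAST v → v=-256. Stack: []
LOAD_FAST_LOAD_FAST a,b → push -4,16. Stack: [-4, 16]
BINARY_OP - → -4 - 16 = -20. Stack: [-20]
LOAD_FAST a → push -4. Stack: [-20, -4]
LOAD_CONST → push 12. Stack: [-20, -4, 12]
BINARY_OP | → -4 | 12 = -4. Stack: [-20, -4]
BINARY_OP * → -20 * -4 = 80. Stack: [80]
STORE_FAST u → u=80. Stack: []
LOAD_FAST u → push 80. Stack: [80]
RETURN_VALUE → return 80.

256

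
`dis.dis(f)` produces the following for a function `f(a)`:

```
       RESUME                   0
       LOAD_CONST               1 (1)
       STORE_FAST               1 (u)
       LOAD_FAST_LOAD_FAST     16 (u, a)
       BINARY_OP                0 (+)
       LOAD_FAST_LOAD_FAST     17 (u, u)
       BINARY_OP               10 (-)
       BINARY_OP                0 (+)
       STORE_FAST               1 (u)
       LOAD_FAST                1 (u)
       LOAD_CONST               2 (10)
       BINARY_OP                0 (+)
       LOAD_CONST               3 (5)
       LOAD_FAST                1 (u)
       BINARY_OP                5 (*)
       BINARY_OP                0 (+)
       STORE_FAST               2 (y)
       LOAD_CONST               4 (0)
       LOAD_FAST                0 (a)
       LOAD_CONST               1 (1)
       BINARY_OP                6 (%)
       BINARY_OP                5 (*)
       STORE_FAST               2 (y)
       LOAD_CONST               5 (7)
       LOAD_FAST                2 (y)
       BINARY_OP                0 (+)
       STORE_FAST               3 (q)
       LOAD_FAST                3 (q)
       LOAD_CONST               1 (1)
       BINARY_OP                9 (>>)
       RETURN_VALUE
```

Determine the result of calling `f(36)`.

3

LOAD_CONST → push 1. Stack: [1]
STORE_FAST u → u=1. Stack: []
LOAD_FAST_LOAD_FAST u,a → push 1,36. Stack: [1, 36]
BINARY_OP + → 1 + 36 = 37. Stack: [37]
LOAD_FAST_LOAD_FAST u,u → push 1,1. Stack: [37, 1, 1]
BINARY_OP - → 1 - 1 = 0. Stack: [37, 0]
BINARY_OP + → 37 + 0 = 37. Stack: [37]
STORE_FAST u → u=37. Stack: []
LOAD_FAST u → push 37. Stack: [37]
LOAD_CONST → push 10. Stack: [37, 10]
BINARY_OP + → 37 + 10 = 47. Stack: [47]
LOAD_CONST → push 5. Stack: [47, 5]
LOAD_FAST u → push 37. Stack: [47, 5, 37]
BINARY_OP * → 5 * 37 = 185. Stack: [47, 185]
BINARY_OP + → 47 + 185 = 232. Stack: [232]
STORE_FAST y → y=232. Stack: []
LOAD_CONST → push 0. Stack: [0]
LOAD_FAST a → push 36. Stack: [0, 36]
LOAD_CONST → push 1. Stack: [0, 36, 1]
BINARY_OP % → 36 % 1 = 0. Stack: [0, 0]
BINARY_OP * → 0 * 0 = 0. Stack: [0]
STORE_FAST y → y=0. Stack: []
LOAD_CONST → push 7. Stack: [7]
LOAD_FAST y → push 0. Stack: [7, 0]
BINARY_OP + → 7 + 0 = 7. Stack: [7]
STORE_FAST q → q=7. Stack: []
LOAD_FAST q → push 7. Stack: [7]
LOAD_CONST → push 1. Stack: [7, 1]
BINARY_OP >> → 7 >> 1 = 3. Stack: [3]
RETURN_VALUE → return 3.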